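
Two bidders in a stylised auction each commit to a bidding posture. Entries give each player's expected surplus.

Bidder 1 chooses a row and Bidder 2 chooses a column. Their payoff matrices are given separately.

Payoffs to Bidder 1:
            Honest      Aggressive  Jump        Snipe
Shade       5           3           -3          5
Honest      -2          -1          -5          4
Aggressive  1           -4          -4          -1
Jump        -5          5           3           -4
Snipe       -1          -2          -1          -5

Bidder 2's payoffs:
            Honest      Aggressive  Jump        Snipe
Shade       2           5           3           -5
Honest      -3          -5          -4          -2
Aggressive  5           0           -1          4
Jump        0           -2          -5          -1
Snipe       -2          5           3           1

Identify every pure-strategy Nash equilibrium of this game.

Bidder 1 against Honest: payoffs 5, -2, 1, -5, -1 → best response Shade.
Bidder 1 against Aggressive: payoffs 3, -1, -4, 5, -2 → best response Jump.
Bidder 1 against Jump: payoffs -3, -5, -4, 3, -1 → best response Jump.
Bidder 1 against Snipe: payoffs 5, 4, -1, -4, -5 → best response Shade.
Bidder 2 against Shade: payoffs 2, 5, 3, -5 → best response Aggressive.
Bidder 2 against Honest: payoffs -3, -5, -4, -2 → best response Snipe.
Bidder 2 against Aggressive: payoffs 5, 0, -1, 4 → best response Honest.
Bidder 2 against Jump: payoffs 0, -2, -5, -1 → best response Honest.
Bidder 2 against Snipe: payoffs -2, 5, 3, 1 → best response Aggressive.
No profile is a mutual best response for all players.

No pure-strategy Nash equilibrium.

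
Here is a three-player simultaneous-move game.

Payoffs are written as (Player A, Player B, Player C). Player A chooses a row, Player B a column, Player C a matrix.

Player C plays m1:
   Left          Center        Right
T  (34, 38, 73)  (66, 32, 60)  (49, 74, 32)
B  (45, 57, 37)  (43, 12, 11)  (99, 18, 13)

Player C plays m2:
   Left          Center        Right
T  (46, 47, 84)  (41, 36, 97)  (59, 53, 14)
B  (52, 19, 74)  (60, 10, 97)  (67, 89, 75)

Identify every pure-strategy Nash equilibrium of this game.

Player A against (Left, m1): payoffs 34, 45 → best response B.
Player A against (Left, m2): payoffs 46, 52 → best response B.
Player A against (Center, m1): payoffs 66, 43 → best response T.
Player A against (Center, m2): payoffs 41, 60 → best response B.
Player A against (Right, m1): payoffs 49, 99 → best response B.
Player A against (Right, m2): payoffs 59, 67 → best response B.
Player B against (T, m1): payoffs 38, 32, 74 → best response Right.
Player B against (T, m2): payoffs 47, 36, 53 → best response Right.
Player B against (B, m1): payoffs 57, 12, 18 → best response Left.
Player B against (B, m2): payoffs 19, 10, 89 → best response Right.
Player C against (T, Left): payoffs 73, 84 → best response m2.
Player C against (T, Center): payoffs 60, 97 → best response m2.
Player C against (T, Right): payoffs 32, 14 → best response m1.
Player C against (B, Left): payoffs 37, 74 → best response m2.
Player C against (B, Center): payoffs 11, 97 → best response m2.
Player C against (B, Right): payoffs 13, 75 → best response m2.
Mutual best responses: (B, Right, m2).

Pure NE: (B, Right, m2)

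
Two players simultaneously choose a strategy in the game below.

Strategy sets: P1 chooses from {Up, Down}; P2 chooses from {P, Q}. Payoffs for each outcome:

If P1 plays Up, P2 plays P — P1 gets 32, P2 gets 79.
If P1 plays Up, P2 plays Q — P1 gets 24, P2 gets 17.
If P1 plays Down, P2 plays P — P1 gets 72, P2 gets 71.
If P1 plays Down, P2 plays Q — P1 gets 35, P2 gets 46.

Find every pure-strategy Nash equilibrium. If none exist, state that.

(Up, P): P1 can switch to Down (32 → 72). Not NE.
(Up, Q): P1 can switch to Down (24 → 35). Not NE.
(Down, P): P1 gets 72, best alternative 32; P2 gets 71, best alternative 46. No profitable deviation — NE.
(Down, Q): P2 can switch to P (46 → 71). Not NE.

(Down, P)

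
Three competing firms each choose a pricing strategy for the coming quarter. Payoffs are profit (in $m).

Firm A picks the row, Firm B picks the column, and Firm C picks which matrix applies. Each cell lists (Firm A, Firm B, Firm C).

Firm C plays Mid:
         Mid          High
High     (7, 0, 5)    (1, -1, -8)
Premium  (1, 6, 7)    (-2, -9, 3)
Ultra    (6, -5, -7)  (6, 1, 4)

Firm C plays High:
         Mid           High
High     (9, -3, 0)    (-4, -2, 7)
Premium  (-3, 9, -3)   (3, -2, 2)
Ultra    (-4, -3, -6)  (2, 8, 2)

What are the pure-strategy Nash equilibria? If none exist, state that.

(High, Mid, Mid) and (Ultra, High, Mid)

Firm A against (Mid, Mid): payoffs 7, 1, 6 → best response High.
Firm A against (Mid, High): payoffs 9, -3, -4 → best response High.
Firm A against (High, Mid): payoffs 1, -2, 6 → best response Ultra.
Firm A against (High, High): payoffs -4, 3, 2 → best response Premium.
Firm B against (High, Mid): payoffs 0, -1 → best response Mid.
Firm B against (High, High): payoffs -3, -2 → best response High.
Firm B against (Premium, Mid): payoffs 6, -9 → best response Mid.
Firm B against (Premium, High): payoffs 9, -2 → best response Mid.
Firm B against (Ultra, Mid): payoffs -5, 1 → best response High.
Firm B against (Ultra, High): payoffs -3, 8 → best response High.
Firm C against (High, Mid): payoffs 5, 0 → best response Mid.
Firm C against (High, High): payoffs -8, 7 → best response High.
Firm C against (Premium, Mid): payoffs 7, -3 → best response Mid.
Firm C against (Premium, High): payoffs 3, 2 → best response Mid.
Firm C against (Ultra, Mid): payoffs -7, -6 → best response High.
Firm C against (Ultra, High): payoffs 4, 2 → best response Mid.
Mutual best responses: (High, Mid, Mid); (Ultra, High, Mid).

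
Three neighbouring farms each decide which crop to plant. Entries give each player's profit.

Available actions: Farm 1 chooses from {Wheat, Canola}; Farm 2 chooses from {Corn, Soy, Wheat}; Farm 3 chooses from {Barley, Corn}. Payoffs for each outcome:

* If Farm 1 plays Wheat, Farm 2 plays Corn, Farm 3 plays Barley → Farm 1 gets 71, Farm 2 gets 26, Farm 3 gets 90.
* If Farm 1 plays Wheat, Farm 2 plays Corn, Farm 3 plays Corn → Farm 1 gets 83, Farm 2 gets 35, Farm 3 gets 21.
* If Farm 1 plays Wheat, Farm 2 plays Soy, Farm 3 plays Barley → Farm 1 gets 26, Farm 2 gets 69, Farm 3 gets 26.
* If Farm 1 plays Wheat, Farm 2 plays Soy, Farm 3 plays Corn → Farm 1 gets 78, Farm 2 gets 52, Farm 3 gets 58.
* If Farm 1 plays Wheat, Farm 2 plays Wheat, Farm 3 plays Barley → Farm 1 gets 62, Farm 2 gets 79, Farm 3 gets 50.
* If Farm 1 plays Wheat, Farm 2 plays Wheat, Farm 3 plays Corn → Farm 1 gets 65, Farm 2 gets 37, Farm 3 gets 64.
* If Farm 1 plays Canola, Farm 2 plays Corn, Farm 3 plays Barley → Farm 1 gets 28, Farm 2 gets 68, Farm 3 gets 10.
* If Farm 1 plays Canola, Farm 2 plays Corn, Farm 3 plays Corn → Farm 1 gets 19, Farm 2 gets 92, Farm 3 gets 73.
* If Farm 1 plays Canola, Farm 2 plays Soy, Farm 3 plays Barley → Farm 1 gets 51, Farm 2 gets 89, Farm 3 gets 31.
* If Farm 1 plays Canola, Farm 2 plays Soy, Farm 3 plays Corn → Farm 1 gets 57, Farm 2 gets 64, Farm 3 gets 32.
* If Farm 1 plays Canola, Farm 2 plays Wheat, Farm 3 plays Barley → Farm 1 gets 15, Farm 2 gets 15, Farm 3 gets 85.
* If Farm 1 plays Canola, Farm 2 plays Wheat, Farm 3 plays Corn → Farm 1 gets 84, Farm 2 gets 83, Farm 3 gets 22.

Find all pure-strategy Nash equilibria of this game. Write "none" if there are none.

The unique pure-strategy Nash equilibrium is (Wheat, Soy, Corn).

Farm 1 against (Corn, Barley): payoffs 71, 28 → best response Wheat.
Farm 1 against (Corn, Corn): payoffs 83, 19 → best response Wheat.
Farm 1 against (Soy, Barley): payoffs 26, 51 → best response Canola.
Farm 1 against (Soy, Corn): payoffs 78, 57 → best response Wheat.
Farm 1 against (Wheat, Barley): payoffs 62, 15 → best response Wheat.
Farm 1 against (Wheat, Corn): payoffs 65, 84 → best response Canola.
Farm 2 against (Wheat, Barley): payoffs 26, 69, 79 → best response Wheat.
Farm 2 against (Wheat, Corn): payoffs 35, 52, 37 → best response Soy.
Farm 2 against (Canola, Barley): payoffs 68, 89, 15 → best response Soy.
Farm 2 against (Canola, Corn): payoffs 92, 64, 83 → best response Corn.
Farm 3 against (Wheat, Corn): payoffs 90, 21 → best response Barley.
Farm 3 against (Wheat, Soy): payoffs 26, 58 → best response Corn.
Farm 3 against (Wheat, Wheat): payoffs 50, 64 → best response Corn.
Farm 3 against (Canola, Corn): payoffs 10, 73 → best response Corn.
Farm 3 against (Canola, Soy): payoffs 31, 32 → best response Corn.
Farm 3 against (Canola, Wheat): payoffs 85, 22 → best response Barley.
Mutual best responses: (Wheat, Soy, Corn).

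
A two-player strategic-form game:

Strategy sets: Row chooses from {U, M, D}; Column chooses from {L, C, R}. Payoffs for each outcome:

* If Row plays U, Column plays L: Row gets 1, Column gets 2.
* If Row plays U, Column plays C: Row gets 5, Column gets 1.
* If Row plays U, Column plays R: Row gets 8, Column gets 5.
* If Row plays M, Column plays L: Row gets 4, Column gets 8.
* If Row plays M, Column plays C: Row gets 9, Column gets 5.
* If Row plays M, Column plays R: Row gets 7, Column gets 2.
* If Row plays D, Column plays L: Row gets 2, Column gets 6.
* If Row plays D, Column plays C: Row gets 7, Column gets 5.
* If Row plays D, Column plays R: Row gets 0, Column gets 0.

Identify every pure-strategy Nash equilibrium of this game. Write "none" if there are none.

Pure-strategy Nash equilibria: (U, R) and (M, L)

Row against L: payoffs 1, 4, 2 → best response M.
Row against C: payoffs 5, 9, 7 → best response M.
Row against R: payoffs 8, 7, 0 → best response U.
Column against U: payoffs 2, 1, 5 → best response R.
Column against M: payoffs 8, 5, 2 → best response L.
Column against D: payoffs 6, 5, 0 → best response L.
Mutual best responses: (U, R); (M, L).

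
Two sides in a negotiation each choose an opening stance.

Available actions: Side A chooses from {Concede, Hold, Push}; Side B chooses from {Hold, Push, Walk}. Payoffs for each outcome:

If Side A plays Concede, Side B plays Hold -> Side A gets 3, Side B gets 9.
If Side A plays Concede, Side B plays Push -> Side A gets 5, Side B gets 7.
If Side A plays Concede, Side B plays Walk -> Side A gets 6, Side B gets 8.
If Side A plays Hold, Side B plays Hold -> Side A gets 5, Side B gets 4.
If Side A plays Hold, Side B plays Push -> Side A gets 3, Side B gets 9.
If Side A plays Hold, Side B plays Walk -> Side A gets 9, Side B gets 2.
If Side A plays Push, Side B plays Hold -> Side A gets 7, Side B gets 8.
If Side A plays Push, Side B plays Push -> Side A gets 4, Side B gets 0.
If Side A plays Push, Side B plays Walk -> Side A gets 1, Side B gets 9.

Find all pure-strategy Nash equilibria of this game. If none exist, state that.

No pure-strategy Nash equilibrium.

(Concede, Hold): Side A can switch to Hold (3 → 5). Not NE.
(Concede, Push): Side B can switch to Hold (7 → 9). Not NE.
(Concede, Walk): Side A can switch to Hold (6 → 9). Not NE.
(Hold, Hold): Side A can switch to Push (5 → 7). Not NE.
(Hold, Push): Side A can switch to Concede (3 → 5). Not NE.
(Hold, Walk): Side B can switch to Hold (2 → 4). Not NE.
(Push, Hold): Side B can switch to Walk (8 → 9). Not NE.
(Push, Push): Side A can switch to Concede (4 → 5). Not NE.
(Push, Walk): Side A can switch to Concede (1 → 6). Not NE.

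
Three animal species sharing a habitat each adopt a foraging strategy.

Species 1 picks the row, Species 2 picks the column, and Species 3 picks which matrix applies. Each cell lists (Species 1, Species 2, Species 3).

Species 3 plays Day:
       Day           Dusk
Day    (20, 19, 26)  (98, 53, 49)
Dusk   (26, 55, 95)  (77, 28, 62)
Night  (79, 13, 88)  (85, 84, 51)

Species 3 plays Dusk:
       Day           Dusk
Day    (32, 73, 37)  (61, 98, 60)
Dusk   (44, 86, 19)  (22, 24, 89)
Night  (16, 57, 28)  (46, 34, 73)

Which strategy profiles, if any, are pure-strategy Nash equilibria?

(Day, Dusk, Dusk)

For each player, find the best response to each opponent profile; mutual best responses are the pure NE.
Species 1 against (Day, Day): payoffs 20, 26, 79 → best response Night.
Species 1 against (Day, Dusk): payoffs 32, 44, 16 → best response Dusk.
Species 1 against (Dusk, Day): payoffs 98, 77, 85 → best response Day.
Species 1 against (Dusk, Dusk): payoffs 61, 22, 46 → best response Day.
Species 2 against (Day, Day): payoffs 19, 53 → best response Dusk.
Species 2 against (Day, Dusk): payoffs 73, 98 → best response Dusk.
Species 2 against (Dusk, Day): payoffs 55, 28 → best response Day.
Species 2 against (Dusk, Dusk): payoffs 86, 24 → best response Day.
Species 2 against (Night, Day): payoffs 13, 84 → best response Dusk.
Species 2 against (Night, Dusk): payoffs 57, 34 → best response Day.
Species 3 against (Day, Day): payoffs 26, 37 → best response Dusk.
Species 3 against (Day, Dusk): payoffs 49, 60 → best response Dusk.
Species 3 against (Dusk, Day): payoffs 95, 19 → best response Day.
Species 3 against (Dusk, Dusk): payoffs 62, 89 → best response Dusk.
Species 3 against (Night, Day): payoffs 88, 28 → best response Day.
Species 3 against (Night, Dusk): payoffs 51, 73 → best response Dusk.
Mutual best responses: (Day, Dusk, Dusk).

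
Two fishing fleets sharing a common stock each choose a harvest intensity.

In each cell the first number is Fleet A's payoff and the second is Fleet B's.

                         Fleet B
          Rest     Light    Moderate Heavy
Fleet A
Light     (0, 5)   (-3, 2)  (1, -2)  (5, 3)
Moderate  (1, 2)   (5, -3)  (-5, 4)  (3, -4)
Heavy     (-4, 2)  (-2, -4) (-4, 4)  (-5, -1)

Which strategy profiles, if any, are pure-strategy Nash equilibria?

For each strategy profile, look for a profitable unilateral deviation.
(Light, Rest): Fleet A can switch to Moderate (0 → 1). Not NE.
(Light, Light): Fleet A can switch to Moderate (-3 → 5). Not NE.
(Light, Moderate): Fleet B can switch to Rest (-2 → 5). Not NE.
(Light, Heavy): Fleet B can switch to Rest (3 → 5). Not NE.
(Moderate, Rest): Fleet B can switch to Moderate (2 → 4). Not NE.
(Moderate, Light): Fleet B can switch to Rest (-3 → 2). Not NE.
(Moderate, Moderate): Fleet A can switch to Light (-5 → 1). Not NE.
(Moderate, Heavy): Fleet A can switch to Light (3 → 5). Not NE.
(The remaining 4 profiles each have a profitable deviation by the same check.)

This game has no pure Nash equilibrium.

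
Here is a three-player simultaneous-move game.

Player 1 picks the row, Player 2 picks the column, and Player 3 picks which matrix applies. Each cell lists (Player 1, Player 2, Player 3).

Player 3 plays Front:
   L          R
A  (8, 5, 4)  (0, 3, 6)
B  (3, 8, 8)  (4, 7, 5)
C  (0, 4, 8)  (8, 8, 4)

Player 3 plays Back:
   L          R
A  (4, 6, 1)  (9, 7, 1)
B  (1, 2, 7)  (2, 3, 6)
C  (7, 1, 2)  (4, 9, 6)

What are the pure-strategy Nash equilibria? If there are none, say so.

Player 1 against (L, Front): payoffs 8, 3, 0 → best response A.
Player 1 against (L, Back): payoffs 4, 1, 7 → best response C.
Player 1 against (R, Front): payoffs 0, 4, 8 → best response C.
Player 1 against (R, Back): payoffs 9, 2, 4 → best response A.
Player 2 against (A, Front): payoffs 5, 3 → best response L.
Player 2 against (A, Back): payoffs 6, 7 → best response R.
Player 2 against (B, Front): payoffs 8, 7 → best response L.
Player 2 against (B, Back): payoffs 2, 3 → best response R.
Player 2 against (C, Front): payoffs 4, 8 → best response R.
Player 2 against (C, Back): payoffs 1, 9 → best response R.
Player 3 against (A, L): payoffs 4, 1 → best response Front.
Player 3 against (A, R): payoffs 6, 1 → best response Front.
Player 3 against (B, L): payoffs 8, 7 → best response Front.
Player 3 against (B, R): payoffs 5, 6 → best response Back.
Player 3 against (C, L): payoffs 8, 2 → best response Front.
Player 3 against (C, R): payoffs 4, 6 → best response Back.
Mutual best responses: (A, L, Front).

The unique pure-strategy Nash equilibrium is (A, L, Front).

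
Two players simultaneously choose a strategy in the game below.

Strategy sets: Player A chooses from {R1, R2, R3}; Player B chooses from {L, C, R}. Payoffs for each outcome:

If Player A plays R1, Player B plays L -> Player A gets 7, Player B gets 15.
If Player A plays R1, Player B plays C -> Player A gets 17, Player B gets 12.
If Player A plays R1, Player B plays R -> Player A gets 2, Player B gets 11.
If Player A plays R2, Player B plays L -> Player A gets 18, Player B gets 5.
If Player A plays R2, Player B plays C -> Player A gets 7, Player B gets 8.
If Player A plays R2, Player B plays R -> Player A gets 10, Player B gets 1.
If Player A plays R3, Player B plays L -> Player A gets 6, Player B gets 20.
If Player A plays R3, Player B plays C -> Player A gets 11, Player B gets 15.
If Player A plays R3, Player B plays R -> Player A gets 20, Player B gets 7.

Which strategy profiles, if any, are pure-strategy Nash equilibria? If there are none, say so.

Player A against L: payoffs 7, 18, 6 → best response R2.
Player A against C: payoffs 17, 7, 11 → best response R1.
Player A against R: payoffs 2, 10, 20 → best response R3.
Player B against R1: payoffs 15, 12, 11 → best response L.
Player B against R2: payoffs 5, 8, 1 → best response C.
Player B against R3: payoffs 20, 15, 7 → best response L.
No profile is a mutual best response for all players.

This game has no pure Nash equilibrium.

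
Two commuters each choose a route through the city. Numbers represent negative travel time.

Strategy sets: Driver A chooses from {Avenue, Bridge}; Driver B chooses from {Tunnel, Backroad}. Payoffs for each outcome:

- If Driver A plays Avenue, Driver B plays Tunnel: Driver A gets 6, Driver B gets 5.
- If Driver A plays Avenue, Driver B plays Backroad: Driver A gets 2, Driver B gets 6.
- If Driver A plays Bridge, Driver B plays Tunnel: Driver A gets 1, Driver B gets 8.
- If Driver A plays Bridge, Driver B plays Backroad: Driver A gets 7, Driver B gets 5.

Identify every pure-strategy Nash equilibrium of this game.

This game has no pure Nash equilibrium.

Mark each player's best response to every combination of opponents' strategies; a profile where every player is best-responding is a pure Nash equilibrium.
Driver A against Tunnel: payoffs 6, 1 → best response Avenue.
Driver A against Backroad: payoffs 2, 7 → best response Bridge.
Driver B against Avenue: payoffs 5, 6 → best response Backroad.
Driver B against Bridge: payoffs 8, 5 → best response Tunnel.
No profile is a mutual best response for all players.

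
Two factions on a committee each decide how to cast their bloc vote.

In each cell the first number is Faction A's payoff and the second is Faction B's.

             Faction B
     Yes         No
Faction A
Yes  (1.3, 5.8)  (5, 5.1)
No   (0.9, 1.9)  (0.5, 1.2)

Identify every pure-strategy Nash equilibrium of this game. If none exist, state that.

Faction A against Yes: payoffs 1.3, 0.9 → best response Yes.
Faction A against No: payoffs 5, 0.5 → best response Yes.
Faction B against Yes: payoffs 5.8, 5.1 → best response Yes.
Faction B against No: payoffs 1.9, 1.2 → best response Yes.
Mutual best responses: (Yes, Yes).

(Yes, Yes)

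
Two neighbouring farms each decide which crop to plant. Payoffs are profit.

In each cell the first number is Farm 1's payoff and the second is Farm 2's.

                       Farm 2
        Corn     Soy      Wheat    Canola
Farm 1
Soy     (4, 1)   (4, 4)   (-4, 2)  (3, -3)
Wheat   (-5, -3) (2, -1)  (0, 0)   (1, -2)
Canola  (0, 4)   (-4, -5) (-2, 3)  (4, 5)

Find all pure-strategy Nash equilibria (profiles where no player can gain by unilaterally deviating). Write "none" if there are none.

Mark each player's best response to every combination of opponents' strategies; a profile where every player is best-responding is a pure Nash equilibrium.
Farm 1 against Corn: payoffs 4, -5, 0 → best response Soy.
Farm 1 against Soy: payoffs 4, 2, -4 → best response Soy.
Farm 1 against Wheat: payoffs -4, 0, -2 → best response Wheat.
Farm 1 against Canola: payoffs 3, 1, 4 → best response Canola.
Farm 2 against Soy: payoffs 1, 4, 2, -3 → best response Soy.
Farm 2 against Wheat: payoffs -3, -1, 0, -2 → best response Wheat.
Farm 2 against Canola: payoffs 4, -5, 3, 5 → best response Canola.
Mutual best responses: (Soy, Soy); (Wheat, Wheat); (Canola, Canola).

The pure Nash equilibria are (Soy, Soy), (Wheat, Wheat), (Canola, Canola).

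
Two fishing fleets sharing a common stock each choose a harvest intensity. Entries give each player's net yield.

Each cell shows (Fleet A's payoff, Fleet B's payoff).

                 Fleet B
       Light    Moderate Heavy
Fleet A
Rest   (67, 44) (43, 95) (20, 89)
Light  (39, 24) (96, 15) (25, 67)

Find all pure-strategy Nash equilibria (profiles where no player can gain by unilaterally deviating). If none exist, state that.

Check each profile: it is a Nash equilibrium iff no player can strictly gain by switching unilaterally.
(Rest, Light): Fleet B can switch to Moderate (44 → 95). Not NE.
(Rest, Moderate): Fleet A can switch to Light (43 → 96). Not NE.
(Rest, Heavy): Fleet A can switch to Light (20 → 25). Not NE.
(Light, Light): Fleet A can switch to Rest (39 → 67). Not NE.
(Light, Moderate): Fleet B can switch to Light (15 → 24). Not NE.
(Light, Heavy): Fleet A gets 25, best alternative 20; Fleet B gets 67, best alternative 24. No profitable deviation — NE.

Pure NE: (Light, Heavy)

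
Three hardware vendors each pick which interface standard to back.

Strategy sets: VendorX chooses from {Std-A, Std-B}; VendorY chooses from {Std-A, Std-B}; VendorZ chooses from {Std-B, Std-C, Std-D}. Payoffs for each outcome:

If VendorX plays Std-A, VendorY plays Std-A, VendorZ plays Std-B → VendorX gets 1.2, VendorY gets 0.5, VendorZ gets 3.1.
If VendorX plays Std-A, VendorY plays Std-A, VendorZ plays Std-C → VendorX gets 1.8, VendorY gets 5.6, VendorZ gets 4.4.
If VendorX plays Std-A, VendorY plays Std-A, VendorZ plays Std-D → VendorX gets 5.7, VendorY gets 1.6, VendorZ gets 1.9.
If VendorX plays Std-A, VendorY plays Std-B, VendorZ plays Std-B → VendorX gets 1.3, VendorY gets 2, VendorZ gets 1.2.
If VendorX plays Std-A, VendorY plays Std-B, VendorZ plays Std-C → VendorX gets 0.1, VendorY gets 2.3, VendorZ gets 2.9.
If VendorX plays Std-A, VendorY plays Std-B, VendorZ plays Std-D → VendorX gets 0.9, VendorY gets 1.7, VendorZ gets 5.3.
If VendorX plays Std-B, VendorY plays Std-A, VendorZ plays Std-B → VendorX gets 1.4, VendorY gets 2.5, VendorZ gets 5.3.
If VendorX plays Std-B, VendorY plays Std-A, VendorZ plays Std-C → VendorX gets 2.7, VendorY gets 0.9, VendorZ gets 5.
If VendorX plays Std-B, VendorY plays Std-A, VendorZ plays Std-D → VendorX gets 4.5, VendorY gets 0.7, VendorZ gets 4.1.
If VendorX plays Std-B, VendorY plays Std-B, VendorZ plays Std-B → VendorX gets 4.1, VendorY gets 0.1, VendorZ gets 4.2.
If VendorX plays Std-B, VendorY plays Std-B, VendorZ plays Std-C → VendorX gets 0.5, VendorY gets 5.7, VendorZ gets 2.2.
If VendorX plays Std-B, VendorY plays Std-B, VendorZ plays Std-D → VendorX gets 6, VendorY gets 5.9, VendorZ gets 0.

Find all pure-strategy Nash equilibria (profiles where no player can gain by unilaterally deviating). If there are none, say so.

For each strategy profile, look for a profitable unilateral deviation.
(Std-A, Std-A, Std-B): VendorX can switch to Std-B (1.2 → 1.4). Not NE.
(Std-A, Std-A, Std-C): VendorX can switch to Std-B (1.8 → 2.7). Not NE.
(Std-A, Std-A, Std-D): VendorY can switch to Std-B (1.6 → 1.7). Not NE.
(Std-A, Std-B, Std-B): VendorX can switch to Std-B (1.3 → 4.1). Not NE.
(Std-A, Std-B, Std-C): VendorX can switch to Std-B (0.1 → 0.5). Not NE.
(Std-A, Std-B, Std-D): VendorX can switch to Std-B (0.9 → 6). Not NE.
(Std-B, Std-A, Std-B): VendorX gets 1.4, best alternative 1.2; VendorY gets 2.5, best alternative 0.1; VendorZ gets 5.3, best alternative 5. No profitable deviation — NE.
(Std-B, Std-A, Std-C): VendorY can switch to Std-B (0.9 → 5.7). Not NE.
(Std-B, Std-A, Std-D): VendorX can switch to Std-A (4.5 → 5.7). Not NE.
(The remaining 3 profiles each have a profitable deviation by the same check.)

Pure NE: (Std-B, Std-A, Std-B)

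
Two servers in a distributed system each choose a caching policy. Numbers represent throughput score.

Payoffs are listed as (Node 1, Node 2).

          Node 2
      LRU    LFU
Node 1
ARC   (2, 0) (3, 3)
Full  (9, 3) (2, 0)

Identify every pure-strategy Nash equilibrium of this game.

Node 1 against LRU: payoffs 2, 9 → best response Full.
Node 1 against LFU: payoffs 3, 2 → best response ARC.
Node 2 against ARC: payoffs 0, 3 → best response LFU.
Node 2 against Full: payoffs 3, 0 → best response LRU.
Mutual best responses: (ARC, LFU); (Full, LRU).

Pure-strategy Nash equilibria: (ARC, LFU); (Full, LRU)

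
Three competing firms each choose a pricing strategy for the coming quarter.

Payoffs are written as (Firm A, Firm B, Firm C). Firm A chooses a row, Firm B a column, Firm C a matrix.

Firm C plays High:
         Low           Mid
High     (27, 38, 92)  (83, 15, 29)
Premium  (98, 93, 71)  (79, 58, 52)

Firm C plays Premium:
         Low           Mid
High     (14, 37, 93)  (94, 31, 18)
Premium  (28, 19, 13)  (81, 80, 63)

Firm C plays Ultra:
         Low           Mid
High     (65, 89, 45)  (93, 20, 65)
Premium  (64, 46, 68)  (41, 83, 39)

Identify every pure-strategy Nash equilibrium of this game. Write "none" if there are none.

The unique pure-strategy Nash equilibrium is (Premium, Low, High).

Firm A against (Low, High): payoffs 27, 98 → best response Premium.
Firm A against (Low, Premium): payoffs 14, 28 → best response Premium.
Firm A against (Low, Ultra): payoffs 65, 64 → best response High.
Firm A against (Mid, High): payoffs 83, 79 → best response High.
Firm A against (Mid, Premium): payoffs 94, 81 → best response High.
Firm A against (Mid, Ultra): payoffs 93, 41 → best response High.
Firm B against (High, High): payoffs 38, 15 → best response Low.
Firm B against (High, Premium): payoffs 37, 31 → best response Low.
Firm B against (High, Ultra): payoffs 89, 20 → best response Low.
Firm B against (Premium, High): payoffs 93, 58 → best response Low.
Firm B against (Premium, Premium): payoffs 19, 80 → best response Mid.
Firm B against (Premium, Ultra): payoffs 46, 83 → best response Mid.
Firm C against (High, Low): payoffs 92, 93, 45 → best response Premium.
Firm C against (High, Mid): payoffs 29, 18, 65 → best response Ultra.
Firm C against (Premium, Low): payoffs 71, 13, 68 → best response High.
Firm C against (Premium, Mid): payoffs 52, 63, 39 → best response Premium.
Mutual best responses: (Premium, Low, High).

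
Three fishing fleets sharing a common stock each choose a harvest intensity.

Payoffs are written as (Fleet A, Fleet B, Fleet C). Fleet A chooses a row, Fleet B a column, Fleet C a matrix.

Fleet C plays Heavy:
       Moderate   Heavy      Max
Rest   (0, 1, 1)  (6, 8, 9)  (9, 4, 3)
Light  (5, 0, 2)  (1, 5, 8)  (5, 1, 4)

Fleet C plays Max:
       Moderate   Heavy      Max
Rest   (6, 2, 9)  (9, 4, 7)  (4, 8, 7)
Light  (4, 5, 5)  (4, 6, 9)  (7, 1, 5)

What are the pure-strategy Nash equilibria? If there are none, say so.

(Rest, Heavy, Heavy)

For each player, find the best response to each opponent profile; mutual best responses are the pure NE.
Fleet A against (Moderate, Heavy): payoffs 0, 5 → best response Light.
Fleet A against (Moderate, Max): payoffs 6, 4 → best response Rest.
Fleet A against (Heavy, Heavy): payoffs 6, 1 → best response Rest.
Fleet A against (Heavy, Max): payoffs 9, 4 → best response Rest.
Fleet A against (Max, Heavy): payoffs 9, 5 → best response Rest.
Fleet A against (Max, Max): payoffs 4, 7 → best response Light.
Fleet B against (Rest, Heavy): payoffs 1, 8, 4 → best response Heavy.
Fleet B against (Rest, Max): payoffs 2, 4, 8 → best response Max.
Fleet B against (Light, Heavy): payoffs 0, 5, 1 → best response Heavy.
Fleet B against (Light, Max): payoffs 5, 6, 1 → best response Heavy.
Fleet C against (Rest, Moderate): payoffs 1, 9 → best response Max.
Fleet C against (Rest, Heavy): payoffs 9, 7 → best response Heavy.
Fleet C against (Rest, Max): payoffs 3, 7 → best response Max.
Fleet C against (Light, Moderate): payoffs 2, 5 → best response Max.
Fleet C against (Light, Heavy): payoffs 8, 9 → best response Max.
Fleet C against (Light, Max): payoffs 4, 5 → best response Max.
Mutual best responses: (Rest, Heavy, Heavy).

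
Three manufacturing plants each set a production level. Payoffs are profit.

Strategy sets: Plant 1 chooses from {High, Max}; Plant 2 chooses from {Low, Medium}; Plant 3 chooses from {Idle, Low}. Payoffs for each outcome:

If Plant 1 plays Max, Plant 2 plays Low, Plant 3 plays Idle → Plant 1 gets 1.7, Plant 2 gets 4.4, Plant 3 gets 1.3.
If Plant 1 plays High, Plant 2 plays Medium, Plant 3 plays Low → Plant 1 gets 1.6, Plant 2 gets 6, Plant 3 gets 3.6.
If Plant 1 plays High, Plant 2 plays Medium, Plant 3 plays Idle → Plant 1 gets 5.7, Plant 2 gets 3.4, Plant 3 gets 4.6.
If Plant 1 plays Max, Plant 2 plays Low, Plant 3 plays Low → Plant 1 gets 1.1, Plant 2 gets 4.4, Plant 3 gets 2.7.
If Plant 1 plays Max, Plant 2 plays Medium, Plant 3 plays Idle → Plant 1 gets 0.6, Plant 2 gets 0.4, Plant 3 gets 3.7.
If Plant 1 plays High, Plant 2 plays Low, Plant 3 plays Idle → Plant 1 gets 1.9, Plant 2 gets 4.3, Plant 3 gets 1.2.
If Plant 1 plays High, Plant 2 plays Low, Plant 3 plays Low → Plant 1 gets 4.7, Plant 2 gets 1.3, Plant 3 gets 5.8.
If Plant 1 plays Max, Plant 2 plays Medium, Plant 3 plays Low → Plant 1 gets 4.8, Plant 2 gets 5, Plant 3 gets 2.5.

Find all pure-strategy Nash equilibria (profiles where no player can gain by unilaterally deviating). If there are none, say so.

No pure-strategy Nash equilibrium.

Plant 1 against (Low, Idle): payoffs 1.9, 1.7 → best response High.
Plant 1 against (Low, Low): payoffs 4.7, 1.1 → best response High.
Plant 1 against (Medium, Idle): payoffs 5.7, 0.6 → best response High.
Plant 1 against (Medium, Low): payoffs 1.6, 4.8 → best response Max.
Plant 2 against (High, Idle): payoffs 4.3, 3.4 → best response Low.
Plant 2 against (High, Low): payoffs 1.3, 6 → best response Medium.
Plant 2 against (Max, Idle): payoffs 4.4, 0.4 → best response Low.
Plant 2 against (Max, Low): payoffs 4.4, 5 → best response Medium.
Plant 3 against (High, Low): payoffs 1.2, 5.8 → best response Low.
Plant 3 against (High, Medium): payoffs 4.6, 3.6 → best response Idle.
Plant 3 against (Max, Low): payoffs 1.3, 2.7 → best response Low.
Plant 3 against (Max, Medium): payoffs 3.7, 2.5 → best response Idle.
No profile is a mutual best response for all players.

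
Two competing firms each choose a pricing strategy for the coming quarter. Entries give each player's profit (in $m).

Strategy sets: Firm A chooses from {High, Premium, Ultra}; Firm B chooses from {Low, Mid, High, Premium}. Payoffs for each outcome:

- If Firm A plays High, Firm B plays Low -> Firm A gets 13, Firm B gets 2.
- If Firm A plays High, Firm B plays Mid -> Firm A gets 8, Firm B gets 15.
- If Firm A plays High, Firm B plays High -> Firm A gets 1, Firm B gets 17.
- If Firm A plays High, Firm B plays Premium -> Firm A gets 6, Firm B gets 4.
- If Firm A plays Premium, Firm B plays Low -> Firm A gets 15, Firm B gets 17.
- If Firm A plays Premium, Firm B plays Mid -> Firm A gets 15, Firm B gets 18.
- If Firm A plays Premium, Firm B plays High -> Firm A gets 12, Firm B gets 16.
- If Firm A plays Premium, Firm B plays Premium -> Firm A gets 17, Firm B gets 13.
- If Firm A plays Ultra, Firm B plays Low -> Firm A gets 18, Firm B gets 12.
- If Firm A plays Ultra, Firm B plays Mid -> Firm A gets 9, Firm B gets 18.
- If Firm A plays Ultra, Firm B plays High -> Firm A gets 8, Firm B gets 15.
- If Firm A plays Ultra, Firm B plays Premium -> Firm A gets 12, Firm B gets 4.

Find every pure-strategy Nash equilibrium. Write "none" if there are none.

Firm A against Low: payoffs 13, 15, 18 → best response Ultra.
Firm A against Mid: payoffs 8, 15, 9 → best response Premium.
Firm A against High: payoffs 1, 12, 8 → best response Premium.
Firm A against Premium: payoffs 6, 17, 12 → best response Premium.
Firm B against High: payoffs 2, 15, 17, 4 → best response High.
Firm B against Premium: payoffs 17, 18, 16, 13 → best response Mid.
Firm B against Ultra: payoffs 12, 18, 15, 4 → best response Mid.
Mutual best responses: (Premium, Mid).

(Premium, Mid)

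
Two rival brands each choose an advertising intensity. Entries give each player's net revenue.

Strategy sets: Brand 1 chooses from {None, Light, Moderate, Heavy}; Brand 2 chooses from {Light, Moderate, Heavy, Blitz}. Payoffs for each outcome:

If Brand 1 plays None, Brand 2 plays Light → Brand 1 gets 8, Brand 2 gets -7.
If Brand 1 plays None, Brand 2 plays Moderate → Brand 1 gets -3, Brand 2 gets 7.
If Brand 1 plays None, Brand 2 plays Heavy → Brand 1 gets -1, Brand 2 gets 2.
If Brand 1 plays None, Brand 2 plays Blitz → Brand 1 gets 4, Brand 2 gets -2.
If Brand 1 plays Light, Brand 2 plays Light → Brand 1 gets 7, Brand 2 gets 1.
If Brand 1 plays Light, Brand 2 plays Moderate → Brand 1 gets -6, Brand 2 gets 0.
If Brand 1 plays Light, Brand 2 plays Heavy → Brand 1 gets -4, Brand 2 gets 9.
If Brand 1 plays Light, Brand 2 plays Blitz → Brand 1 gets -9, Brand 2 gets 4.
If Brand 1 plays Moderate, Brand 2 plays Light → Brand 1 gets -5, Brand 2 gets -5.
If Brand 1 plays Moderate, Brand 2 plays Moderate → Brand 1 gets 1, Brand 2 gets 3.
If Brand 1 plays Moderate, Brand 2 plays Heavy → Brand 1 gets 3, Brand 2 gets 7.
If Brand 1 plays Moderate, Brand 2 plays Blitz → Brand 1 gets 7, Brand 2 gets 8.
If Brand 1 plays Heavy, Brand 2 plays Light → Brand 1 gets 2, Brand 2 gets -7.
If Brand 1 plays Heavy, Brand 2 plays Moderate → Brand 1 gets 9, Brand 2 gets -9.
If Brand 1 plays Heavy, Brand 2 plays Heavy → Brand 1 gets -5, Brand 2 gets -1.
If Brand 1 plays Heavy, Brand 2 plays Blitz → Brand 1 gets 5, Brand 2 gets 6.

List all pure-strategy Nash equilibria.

Brand 1 against Light: payoffs 8, 7, -5, 2 → best response None.
Brand 1 against Moderate: payoffs -3, -6, 1, 9 → best response Heavy.
Brand 1 against Heavy: payoffs -1, -4, 3, -5 → best response Moderate.
Brand 1 against Blitz: payoffs 4, -9, 7, 5 → best response Moderate.
Brand 2 against None: payoffs -7, 7, 2, -2 → best response Moderate.
Brand 2 against Light: payoffs 1, 0, 9, 4 → best response Heavy.
Brand 2 against Moderate: payoffs -5, 3, 7, 8 → best response Blitz.
Brand 2 against Heavy: payoffs -7, -9, -1, 6 → best response Blitz.
Mutual best responses: (Moderate, Blitz).

Pure NE: (Moderate, Blitz)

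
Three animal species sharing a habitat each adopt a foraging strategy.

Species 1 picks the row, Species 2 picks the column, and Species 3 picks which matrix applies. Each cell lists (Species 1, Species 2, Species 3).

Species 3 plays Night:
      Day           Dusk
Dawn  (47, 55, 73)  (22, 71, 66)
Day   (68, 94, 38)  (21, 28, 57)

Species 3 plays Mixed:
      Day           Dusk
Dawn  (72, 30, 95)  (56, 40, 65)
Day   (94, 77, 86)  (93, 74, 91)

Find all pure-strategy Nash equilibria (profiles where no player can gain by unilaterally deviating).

For each player, find the best response to each opponent profile; mutual best responses are the pure NE.
Species 1 against (Day, Night): payoffs 47, 68 → best response Day.
Species 1 against (Day, Mixed): payoffs 72, 94 → best response Day.
Species 1 against (Dusk, Night): payoffs 22, 21 → best response Dawn.
Species 1 against (Dusk, Mixed): payoffs 56, 93 → best response Day.
Species 2 against (Dawn, Night): payoffs 55, 71 → best response Dusk.
Species 2 against (Dawn, Mixed): payoffs 30, 40 → best response Dusk.
Species 2 against (Day, Night): payoffs 94, 28 → best response Day.
Species 2 against (Day, Mixed): payoffs 77, 74 → best response Day.
Species 3 against (Dawn, Day): payoffs 73, 95 → best response Mixed.
Species 3 against (Dawn, Dusk): payoffs 66, 65 → best response Night.
Species 3 against (Day, Day): payoffs 38, 86 → best response Mixed.
Species 3 against (Day, Dusk): payoffs 57, 91 → best response Mixed.
Mutual best responses: (Dawn, Dusk, Night); (Day, Day, Mixed).

The pure Nash equilibria are (Dawn, Dusk, Night) and (Day, Day, Mixed).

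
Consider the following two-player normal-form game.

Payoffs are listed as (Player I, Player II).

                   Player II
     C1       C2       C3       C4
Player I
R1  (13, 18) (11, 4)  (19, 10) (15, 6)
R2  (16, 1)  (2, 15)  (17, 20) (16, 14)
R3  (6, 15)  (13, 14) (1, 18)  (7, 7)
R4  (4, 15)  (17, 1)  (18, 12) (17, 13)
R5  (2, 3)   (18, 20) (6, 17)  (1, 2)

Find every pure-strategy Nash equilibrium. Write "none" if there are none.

Pure NE: (R5, C2)

For each player, find the best response to each opponent profile; mutual best responses are the pure NE.
Player I against C1: payoffs 13, 16, 6, 4, 2 → best response R2.
Player I against C2: payoffs 11, 2, 13, 17, 18 → best response R5.
Player I against C3: payoffs 19, 17, 1, 18, 6 → best response R1.
Player I against C4: payoffs 15, 16, 7, 17, 1 → best response R4.
Player II against R1: payoffs 18, 4, 10, 6 → best response C1.
Player II against R2: payoffs 1, 15, 20, 14 → best response C3.
Player II against R3: payoffs 15, 14, 18, 7 → best response C3.
Player II against R4: payoffs 15, 1, 12, 13 → best response C1.
Player II against R5: payoffs 3, 20, 17, 2 → best response C2.
Mutual best responses: (R5, C2).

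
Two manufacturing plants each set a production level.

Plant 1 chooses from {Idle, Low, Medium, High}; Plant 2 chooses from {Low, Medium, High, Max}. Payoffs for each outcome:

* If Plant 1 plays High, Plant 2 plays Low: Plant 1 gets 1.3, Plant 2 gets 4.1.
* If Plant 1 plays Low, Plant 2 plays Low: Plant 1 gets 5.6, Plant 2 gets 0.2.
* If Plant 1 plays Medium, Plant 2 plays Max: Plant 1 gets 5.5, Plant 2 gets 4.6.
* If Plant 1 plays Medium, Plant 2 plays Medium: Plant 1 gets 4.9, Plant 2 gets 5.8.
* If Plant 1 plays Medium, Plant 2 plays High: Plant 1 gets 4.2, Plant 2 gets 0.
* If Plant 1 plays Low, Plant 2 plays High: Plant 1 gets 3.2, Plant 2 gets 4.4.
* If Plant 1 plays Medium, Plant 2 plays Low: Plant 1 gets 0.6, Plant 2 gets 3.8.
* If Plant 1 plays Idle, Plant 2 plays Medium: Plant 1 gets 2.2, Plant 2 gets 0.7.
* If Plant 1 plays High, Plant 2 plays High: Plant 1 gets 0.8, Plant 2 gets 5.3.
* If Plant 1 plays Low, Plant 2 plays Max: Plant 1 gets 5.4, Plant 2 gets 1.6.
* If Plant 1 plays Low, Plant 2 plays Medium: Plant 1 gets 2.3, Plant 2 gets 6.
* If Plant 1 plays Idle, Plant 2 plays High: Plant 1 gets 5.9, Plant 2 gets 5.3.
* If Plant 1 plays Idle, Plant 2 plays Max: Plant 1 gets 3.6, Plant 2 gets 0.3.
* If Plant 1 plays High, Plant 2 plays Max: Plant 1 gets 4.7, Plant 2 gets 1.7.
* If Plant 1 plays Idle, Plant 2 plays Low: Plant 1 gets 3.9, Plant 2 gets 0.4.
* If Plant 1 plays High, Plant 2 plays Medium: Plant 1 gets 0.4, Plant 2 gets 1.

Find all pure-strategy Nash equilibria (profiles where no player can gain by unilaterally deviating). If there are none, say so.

Mark each player's best response to every combination of opponents' strategies; a profile where every player is best-responding is a pure Nash equilibrium.
Plant 1 against Low: payoffs 3.9, 5.6, 0.6, 1.3 → best response Low.
Plant 1 against Medium: payoffs 2.2, 2.3, 4.9, 0.4 → best response Medium.
Plant 1 against High: payoffs 5.9, 3.2, 4.2, 0.8 → best response Idle.
Plant 1 against Max: payoffs 3.6, 5.4, 5.5, 4.7 → best response Medium.
Plant 2 against Idle: payoffs 0.4, 0.7, 5.3, 0.3 → best response High.
Plant 2 against Low: payoffs 0.2, 6, 4.4, 1.6 → best response Medium.
Plant 2 against Medium: payoffs 3.8, 5.8, 0, 4.6 → best response Medium.
Plant 2 against High: payoffs 4.1, 1, 5.3, 1.7 → best response High.
Mutual best responses: (Idle, High); (Medium, Medium).

Pure-strategy Nash equilibria: (Idle, High); (Medium, Medium)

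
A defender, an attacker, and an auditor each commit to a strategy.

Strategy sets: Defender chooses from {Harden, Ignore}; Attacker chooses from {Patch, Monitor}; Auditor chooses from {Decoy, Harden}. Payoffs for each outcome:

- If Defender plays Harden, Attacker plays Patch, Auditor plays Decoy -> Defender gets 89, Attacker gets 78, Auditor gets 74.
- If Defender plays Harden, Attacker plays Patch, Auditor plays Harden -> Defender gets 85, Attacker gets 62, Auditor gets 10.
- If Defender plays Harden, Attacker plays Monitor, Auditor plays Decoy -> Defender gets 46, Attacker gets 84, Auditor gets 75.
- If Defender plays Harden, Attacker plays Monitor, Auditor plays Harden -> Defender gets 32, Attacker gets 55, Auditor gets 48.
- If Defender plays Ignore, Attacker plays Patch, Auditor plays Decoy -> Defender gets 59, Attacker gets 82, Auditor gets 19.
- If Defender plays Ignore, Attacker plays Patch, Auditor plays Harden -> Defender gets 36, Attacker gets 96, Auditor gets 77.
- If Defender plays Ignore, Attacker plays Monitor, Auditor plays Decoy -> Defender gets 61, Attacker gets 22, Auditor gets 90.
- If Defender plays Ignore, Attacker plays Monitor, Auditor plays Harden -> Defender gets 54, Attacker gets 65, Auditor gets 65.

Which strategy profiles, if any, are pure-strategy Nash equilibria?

(Harden, Patch, Decoy): Attacker can switch to Monitor (78 → 84). Not NE.
(Harden, Patch, Harden): Auditor can switch to Decoy (10 → 74). Not NE.
(Harden, Monitor, Decoy): Defender can switch to Ignore (46 → 61). Not NE.
(Harden, Monitor, Harden): Defender can switch to Ignore (32 → 54). Not NE.
(Ignore, Patch, Decoy): Defender can switch to Harden (59 → 89). Not NE.
(Ignore, Patch, Harden): Defender can switch to Harden (36 → 85). Not NE.
(The remaining 2 profiles each have a profitable deviation by the same check.)

none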